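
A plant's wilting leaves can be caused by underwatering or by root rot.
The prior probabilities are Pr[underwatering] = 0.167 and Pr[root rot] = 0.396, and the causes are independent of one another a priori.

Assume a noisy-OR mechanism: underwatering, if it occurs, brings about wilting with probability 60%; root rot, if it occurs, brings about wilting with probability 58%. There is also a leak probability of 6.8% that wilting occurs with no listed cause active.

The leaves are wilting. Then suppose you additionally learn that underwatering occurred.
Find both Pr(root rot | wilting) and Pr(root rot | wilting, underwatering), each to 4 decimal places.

Under noisy-OR, P(wilting | causes) = 1 − (1−0.068)·∏(1−qᵢ) over the active causes.
P(wilting) = 0.068·0.833·0.604 + 0.60856·0.833·0.396 + 0.6272·0.167·0.604 + 0.843424·0.167·0.396 = 0.034213 + 0.200744 + 0.063264 + 0.055777 = 0.353998
Restricting to configurations with root rot present: 0.200744 + 0.055777 = 0.256521.
So P(root rot | wilting) = 0.256521/0.353998 ≈ 0.7246.

Now also conditioning on underwatering=true:
Numerator (weight on configurations with root rot): 0.843424*0.396 = 0.333996
Normalizer over all consistent configurations: 0.6272*0.604 + 0.843424*0.396 = 0.712825
P(root rot | wilting, underwatering) = 0.333996/0.712825 ≈ 0.4686
Conditioning on underwatering lowers the posterior on root rot: the classic explaining-away effect in a common-effect structure.

Pr(root rot | wilting) ≈ 0.7246; Pr(root rot | wilting, underwatering) ≈ 0.4686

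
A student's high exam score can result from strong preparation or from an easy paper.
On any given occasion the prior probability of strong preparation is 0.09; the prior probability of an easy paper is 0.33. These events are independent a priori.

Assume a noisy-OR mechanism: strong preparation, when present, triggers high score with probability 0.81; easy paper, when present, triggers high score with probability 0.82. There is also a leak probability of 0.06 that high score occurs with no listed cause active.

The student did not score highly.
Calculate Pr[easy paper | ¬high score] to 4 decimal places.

Under noisy-OR, P(high score | causes) = 1 − (1−0.06)·∏(1−qᵢ) over the active causes.
P(¬high score) = 0.94·0.91·0.67 + 0.1692·0.91·0.33 + 0.1786·0.09·0.67 + 0.032148·0.09·0.33 = 0.573118 + 0.050811 + 0.010770 + 0.000955 = 0.635654
The easy paper-present share is 0.050811 + 0.000955 = 0.051766.
P(easy paper | ¬high score) = 0.051766 / 0.635654 ≈ 0.0814

Pr[easy paper | ¬high score] ≈ 0.0814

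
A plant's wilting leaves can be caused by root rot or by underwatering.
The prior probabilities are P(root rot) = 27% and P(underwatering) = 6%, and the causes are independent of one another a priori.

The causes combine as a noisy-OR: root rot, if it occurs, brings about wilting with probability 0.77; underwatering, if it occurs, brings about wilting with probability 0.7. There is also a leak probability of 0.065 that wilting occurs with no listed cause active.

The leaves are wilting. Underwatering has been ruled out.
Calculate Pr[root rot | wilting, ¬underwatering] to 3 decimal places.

Under noisy-OR, P(wilting | causes) = 1 − (1−0.065)·∏(1−qᵢ) over the active causes.
P(wilting | ¬underwatering) = 0.065·0.73 + 0.78495·0.27 = 0.047450 + 0.211937 = 0.259387
Restricting to configurations with root rot present: 0.78495·0.27 = 0.211937.
P(root rot | wilting, ¬underwatering) = 0.211937 / 0.259387 ≈ 0.817

Pr[root rot | wilting, ¬underwatering] ≈ 0.817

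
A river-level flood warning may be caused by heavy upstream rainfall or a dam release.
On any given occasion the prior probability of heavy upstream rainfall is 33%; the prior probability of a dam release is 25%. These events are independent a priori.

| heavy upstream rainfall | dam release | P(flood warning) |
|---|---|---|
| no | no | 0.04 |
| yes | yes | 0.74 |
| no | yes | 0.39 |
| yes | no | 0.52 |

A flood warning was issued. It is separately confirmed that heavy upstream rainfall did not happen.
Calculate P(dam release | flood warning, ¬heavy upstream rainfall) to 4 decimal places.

Weight on dam release=true, given the evidence: 0.39×0.25 = 0.097500
Denominator P(flood warning | ¬heavy upstream rainfall): 0.04×0.75 + 0.39×0.25 = 0.127500
Posterior = 0.097500 / 0.127500 ≈ 0.7647

P(dam release | flood warning, ¬heavy upstream rainfall) ≈ 0.7647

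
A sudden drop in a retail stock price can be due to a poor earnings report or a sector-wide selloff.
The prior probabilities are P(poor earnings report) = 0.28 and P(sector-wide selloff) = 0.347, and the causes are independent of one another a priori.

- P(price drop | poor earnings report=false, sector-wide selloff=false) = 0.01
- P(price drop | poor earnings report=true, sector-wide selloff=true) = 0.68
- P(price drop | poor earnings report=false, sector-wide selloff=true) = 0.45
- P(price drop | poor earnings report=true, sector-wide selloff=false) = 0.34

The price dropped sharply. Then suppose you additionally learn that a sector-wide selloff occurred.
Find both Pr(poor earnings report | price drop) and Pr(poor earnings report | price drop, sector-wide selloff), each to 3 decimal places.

P(price drop) = 0.01×0.72×0.653 + 0.45×0.72×0.347 + 0.34×0.28×0.653 + 0.68×0.28×0.347 = 0.004702 + 0.112428 + 0.062166 + 0.066069 = 0.245365
The poor earnings report-present share is 0.062166 + 0.066069 = 0.128235.
So P(poor earnings report | price drop) = 0.128235/0.245365 ≈ 0.523.

Now also conditioning on sector-wide selloff=true:
For the numerator, keep only poor earnings report=true terms: 0.68*0.28 = 0.190400
Normalizer over all consistent configurations: 0.45*0.72 + 0.68*0.28 = 0.514400
Posterior = 0.190400 / 0.514400 ≈ 0.370
— sector-wide selloff explains away the evidence for poor earnings report.

Pr(poor earnings report | price drop) ≈ 0.523; Pr(poor earnings report | price drop, sector-wide selloff) ≈ 0.370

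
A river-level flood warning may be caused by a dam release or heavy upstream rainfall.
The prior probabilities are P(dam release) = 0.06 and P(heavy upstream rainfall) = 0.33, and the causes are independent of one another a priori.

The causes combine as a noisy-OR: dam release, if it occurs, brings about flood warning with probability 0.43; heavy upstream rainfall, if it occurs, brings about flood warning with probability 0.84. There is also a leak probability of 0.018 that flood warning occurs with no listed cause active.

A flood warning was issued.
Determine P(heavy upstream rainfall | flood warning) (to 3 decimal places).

P(heavy upstream rainfall | flood warning) ≈ 0.906

Under noisy-OR, P(flood warning | causes) = 1 − (1−0.018)·∏(1−qᵢ) over the active causes.
P(flood warning) = 0.018×0.94×0.67 + 0.84288×0.94×0.33 + 0.44026×0.06×0.67 + 0.910442×0.06×0.33 = 0.011336 + 0.261461 + 0.017698 + 0.018027 = 0.308522
The heavy upstream rainfall-present share is 0.261461 + 0.018027 = 0.279488.
So P(heavy upstream rainfall | flood warning) = 0.279488/0.308522 ≈ 0.906.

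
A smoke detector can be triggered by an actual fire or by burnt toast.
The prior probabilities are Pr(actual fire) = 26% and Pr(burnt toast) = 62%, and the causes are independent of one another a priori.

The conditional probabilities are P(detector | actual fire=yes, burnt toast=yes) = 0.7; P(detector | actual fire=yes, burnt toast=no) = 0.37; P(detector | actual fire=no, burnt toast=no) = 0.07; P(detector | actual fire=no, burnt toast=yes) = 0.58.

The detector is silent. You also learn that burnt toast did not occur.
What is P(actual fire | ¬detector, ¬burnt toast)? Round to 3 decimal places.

Numerator (weight on configurations with actual fire): 0.63*0.26 = 0.163800
Normalizer over all consistent configurations: 0.93*0.74 + 0.63*0.26 = 0.852000
P(actual fire | ¬detector, ¬burnt toast) = 0.163800/0.852000 ≈ 0.192

P(actual fire | ¬detector, ¬burnt toast) ≈ 0.192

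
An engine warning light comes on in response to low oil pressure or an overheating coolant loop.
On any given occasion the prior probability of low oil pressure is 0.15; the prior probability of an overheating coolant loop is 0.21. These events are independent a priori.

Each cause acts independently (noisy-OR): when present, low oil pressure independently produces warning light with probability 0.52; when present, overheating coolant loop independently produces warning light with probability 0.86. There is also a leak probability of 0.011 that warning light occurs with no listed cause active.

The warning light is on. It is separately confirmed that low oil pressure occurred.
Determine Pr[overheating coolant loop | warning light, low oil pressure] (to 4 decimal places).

Pr[overheating coolant loop | warning light, low oil pressure] ≈ 0.3208

Under noisy-OR, P(warning light | causes) = 1 − (1−0.011)·∏(1−qᵢ) over the active causes.
Sum P(warning light|·) weighted by the priors over both values of overheating coolant loop:
  P(warning light | low oil pressure) = 0.52528×0.79 + 0.933539×0.21
        = 0.414971 + 0.196043 = 0.611014
Keeping only the overheating coolant loop-present terms gives 0.196043, so
  P(overheating coolant loop | warning light, low oil pressure) = 0.196043 / 0.611014 ≈ 0.3208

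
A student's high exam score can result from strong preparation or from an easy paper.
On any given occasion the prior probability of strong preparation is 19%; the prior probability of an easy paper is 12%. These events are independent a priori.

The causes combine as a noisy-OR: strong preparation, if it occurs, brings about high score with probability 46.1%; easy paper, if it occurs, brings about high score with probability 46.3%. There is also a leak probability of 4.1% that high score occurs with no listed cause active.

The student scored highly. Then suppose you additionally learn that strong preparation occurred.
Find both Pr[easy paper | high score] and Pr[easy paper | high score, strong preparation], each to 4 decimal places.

Under noisy-OR, P(high score | causes) = 1 − (1−0.041)·∏(1−qᵢ) over the active causes.
P(high score) = 0.041*0.81*0.88 + 0.485017*0.81*0.12 + 0.483099*0.19*0.88 + 0.722424*0.19*0.12 = 0.029225 + 0.047144 + 0.080774 + 0.016471 = 0.173614
Of this, 0.063615 comes from 0.047144 + 0.016471 (the easy paper=true cases).
Hence the posterior is 0.063615/0.173614 ≈ 0.3664.

Now also conditioning on strong preparation=true:
P(high score | strong preparation) = 0.483099×0.88 + 0.722424×0.12 = 0.425127 + 0.086691 = 0.511818
The easy paper-present share is 0.722424×0.12 = 0.086691.
P(easy paper | high score, strong preparation) = 0.086691 / 0.511818 ≈ 0.1694
Conditioning on strong preparation lowers the posterior on easy paper: the classic explaining-away effect in a common-effect structure.

Pr[easy paper | high score] ≈ 0.3664; Pr[easy paper | high score, strong preparation] ≈ 0.1694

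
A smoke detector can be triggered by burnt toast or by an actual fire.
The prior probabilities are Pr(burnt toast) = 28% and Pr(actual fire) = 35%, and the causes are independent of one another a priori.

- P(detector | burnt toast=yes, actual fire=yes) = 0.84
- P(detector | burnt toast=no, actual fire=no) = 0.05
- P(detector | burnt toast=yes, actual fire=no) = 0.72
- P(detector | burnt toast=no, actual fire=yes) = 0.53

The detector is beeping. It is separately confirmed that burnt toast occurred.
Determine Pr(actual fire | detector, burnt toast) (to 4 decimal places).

Pr(actual fire | detector, burnt toast) ≈ 0.3858

P(detector | burnt toast) = 0.72·0.65 + 0.84·0.35 = 0.468000 + 0.294000 = 0.762000
Of this, 0.294000 comes from 0.84·0.35 (the actual fire=true cases).
So P(actual fire | detector, burnt toast) = 0.294000/0.762000 ≈ 0.3858.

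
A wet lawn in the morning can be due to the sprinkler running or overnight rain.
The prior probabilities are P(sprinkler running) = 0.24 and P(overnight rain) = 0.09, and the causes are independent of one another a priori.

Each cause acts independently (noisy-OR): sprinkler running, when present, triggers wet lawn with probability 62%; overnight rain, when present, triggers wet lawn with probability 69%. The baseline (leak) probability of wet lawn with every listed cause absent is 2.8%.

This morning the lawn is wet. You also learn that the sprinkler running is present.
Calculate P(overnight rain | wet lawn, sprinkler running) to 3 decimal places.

Under noisy-OR, P(wet lawn | causes) = 1 − (1−0.028)·∏(1−qᵢ) over the active causes.
P(wet lawn | sprinkler running) = 0.63064·0.91 + 0.885498·0.09 = 0.573882 + 0.079695 = 0.653577
Restricting to configurations with overnight rain present: 0.885498·0.09 = 0.079695.
Hence the posterior is 0.079695/0.653577 ≈ 0.122.

P(overnight rain | wet lawn, sprinkler running) ≈ 0.122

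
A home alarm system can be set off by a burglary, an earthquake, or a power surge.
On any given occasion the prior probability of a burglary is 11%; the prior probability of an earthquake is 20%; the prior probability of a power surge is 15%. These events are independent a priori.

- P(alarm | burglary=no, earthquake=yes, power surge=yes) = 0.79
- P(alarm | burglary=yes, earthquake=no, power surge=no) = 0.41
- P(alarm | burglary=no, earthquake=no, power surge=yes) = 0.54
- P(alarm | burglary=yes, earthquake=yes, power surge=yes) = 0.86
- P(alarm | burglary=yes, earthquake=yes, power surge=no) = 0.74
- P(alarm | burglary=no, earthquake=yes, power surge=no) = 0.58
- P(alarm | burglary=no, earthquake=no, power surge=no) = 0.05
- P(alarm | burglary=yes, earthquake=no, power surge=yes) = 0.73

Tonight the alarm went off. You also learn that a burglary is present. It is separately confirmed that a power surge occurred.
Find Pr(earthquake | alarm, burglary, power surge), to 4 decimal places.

Pr(earthquake | alarm, burglary, power surge) ≈ 0.2275

Enumerate both values of earthquake and weight by the priors:
  P(alarm | burglary, power surge) = 0.73×0.8 + 0.86×0.2
        = 0.584000 + 0.172000 = 0.756000
Configurations with earthquake contribute 0.172000, so
  P(earthquake | alarm, burglary, power surge) = 0.172000 / 0.756000 ≈ 0.2275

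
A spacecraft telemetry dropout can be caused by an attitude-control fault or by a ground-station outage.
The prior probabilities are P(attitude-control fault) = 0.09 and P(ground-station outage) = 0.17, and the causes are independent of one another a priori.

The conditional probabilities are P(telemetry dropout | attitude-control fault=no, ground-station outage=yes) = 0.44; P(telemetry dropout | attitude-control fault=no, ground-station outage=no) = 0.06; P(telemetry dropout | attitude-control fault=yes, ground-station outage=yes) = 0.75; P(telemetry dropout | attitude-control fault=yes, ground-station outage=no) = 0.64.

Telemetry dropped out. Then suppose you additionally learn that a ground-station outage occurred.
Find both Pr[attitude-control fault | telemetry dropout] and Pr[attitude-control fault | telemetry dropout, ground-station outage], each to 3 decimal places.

P(telemetry dropout) = 0.06×0.91×0.83 + 0.44×0.91×0.17 + 0.64×0.09×0.83 + 0.75×0.09×0.17 = 0.045318 + 0.068068 + 0.047808 + 0.011475 = 0.172669
Restricting to configurations with attitude-control fault present: 0.047808 + 0.011475 = 0.059283.
So P(attitude-control fault | telemetry dropout) = 0.059283/0.172669 ≈ 0.343.

Now also conditioning on ground-station outage=true:
P(telemetry dropout | ground-station outage) = 0.44·0.91 + 0.75·0.09 = 0.400400 + 0.067500 = 0.467900
Restricting to configurations with attitude-control fault present: 0.75·0.09 = 0.067500.
P(attitude-control fault | telemetry dropout, ground-station outage) = 0.067500 / 0.467900 ≈ 0.144
The drop from 0.343 to 0.144 is the explaining-away (discounting) effect.

Pr[attitude-control fault | telemetry dropout] ≈ 0.343; Pr[attitude-control fault | telemetry dropout, ground-station outage] ≈ 0.144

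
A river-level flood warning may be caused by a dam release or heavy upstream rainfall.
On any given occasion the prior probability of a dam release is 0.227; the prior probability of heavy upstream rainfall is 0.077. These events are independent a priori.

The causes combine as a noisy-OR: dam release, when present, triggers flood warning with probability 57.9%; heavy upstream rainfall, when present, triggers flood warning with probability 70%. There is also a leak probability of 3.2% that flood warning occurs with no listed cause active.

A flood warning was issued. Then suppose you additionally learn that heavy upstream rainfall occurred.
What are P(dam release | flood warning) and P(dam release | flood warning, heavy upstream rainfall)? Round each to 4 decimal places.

Under noisy-OR, P(flood warning | causes) = 1 − (1−0.032)·∏(1−qᵢ) over the active causes.
Weight on dam release=true, given the evidence: 0.124135 + 0.015342 = 0.139477
Denominator P(flood warning): 0.032*0.773*0.923 + 0.7096*0.773*0.077 + 0.592472*0.227*0.923 + 0.877742*0.227*0.077 = 0.204544
P(dam release | flood warning) = 0.139477/0.204544 ≈ 0.6819

With the extra evidence:
P(flood warning | heavy upstream rainfall) = 0.7096·0.773 + 0.877742·0.227 = 0.548521 + 0.199247 = 0.747768
Restricting to configurations with dam release present: 0.877742·0.227 = 0.199247.
P(dam release | flood warning, heavy upstream rainfall) = 0.199247 / 0.747768 ≈ 0.2665
This is intercausal reasoning (explaining away): once heavy upstream rainfall accounts for the flood warning, dam release becomes less likely.

P(dam release | flood warning) ≈ 0.6819; P(dam release | flood warning, heavy upstream rainfall) ≈ 0.2665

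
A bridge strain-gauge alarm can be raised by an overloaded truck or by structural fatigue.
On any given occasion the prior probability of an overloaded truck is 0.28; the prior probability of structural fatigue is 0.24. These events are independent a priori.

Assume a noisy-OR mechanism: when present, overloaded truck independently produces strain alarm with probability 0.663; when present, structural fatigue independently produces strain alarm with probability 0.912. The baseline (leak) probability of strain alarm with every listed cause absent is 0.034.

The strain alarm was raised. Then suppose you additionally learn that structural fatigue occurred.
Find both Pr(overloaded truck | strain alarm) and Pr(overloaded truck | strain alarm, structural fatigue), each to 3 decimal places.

Under noisy-OR, P(strain alarm | causes) = 1 − (1−0.034)·∏(1−qᵢ) over the active causes.
By total probability over the 4 (overloaded truck, structural fatigue) configurations:
  P(strain alarm) = 0.034*0.72*0.76 + 0.914992*0.72*0.24 + 0.674458*0.28*0.76 + 0.971352*0.28*0.24
        = 0.018605 + 0.158111 + 0.143525 + 0.065275 = 0.385516
Configurations with overloaded truck contribute 0.208800, so
  P(overloaded truck | strain alarm) = 0.208800 / 0.385516 ≈ 0.542

Now also conditioning on structural fatigue=true:
Sum P(strain alarm|·) weighted by the priors over both values of overloaded truck:
  P(strain alarm | structural fatigue) = 0.914992×0.72 + 0.971352×0.28
        = 0.658794 + 0.271979 = 0.930773
The terms with overloaded truck present sum to 0.271979, so
  P(overloaded truck | strain alarm, structural fatigue) = 0.271979 / 0.930773 ≈ 0.292

Pr(overloaded truck | strain alarm) ≈ 0.542; Pr(overloaded truck | strain alarm, structural fatigue) ≈ 0.292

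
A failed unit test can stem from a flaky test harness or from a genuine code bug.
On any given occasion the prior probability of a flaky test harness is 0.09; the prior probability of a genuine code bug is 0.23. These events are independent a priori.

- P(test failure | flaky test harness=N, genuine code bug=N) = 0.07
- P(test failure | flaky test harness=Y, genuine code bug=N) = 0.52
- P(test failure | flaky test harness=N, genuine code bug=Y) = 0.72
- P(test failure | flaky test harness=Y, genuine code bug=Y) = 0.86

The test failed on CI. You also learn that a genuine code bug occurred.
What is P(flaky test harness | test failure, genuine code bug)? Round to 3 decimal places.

Weight on flaky test harness=true, given the evidence: 0.86×0.09 = 0.077400
Normalizer over all consistent configurations: 0.72×0.91 + 0.86×0.09 = 0.732600
Posterior = 0.077400 / 0.732600 ≈ 0.106

P(flaky test harness | test failure, genuine code bug) ≈ 0.106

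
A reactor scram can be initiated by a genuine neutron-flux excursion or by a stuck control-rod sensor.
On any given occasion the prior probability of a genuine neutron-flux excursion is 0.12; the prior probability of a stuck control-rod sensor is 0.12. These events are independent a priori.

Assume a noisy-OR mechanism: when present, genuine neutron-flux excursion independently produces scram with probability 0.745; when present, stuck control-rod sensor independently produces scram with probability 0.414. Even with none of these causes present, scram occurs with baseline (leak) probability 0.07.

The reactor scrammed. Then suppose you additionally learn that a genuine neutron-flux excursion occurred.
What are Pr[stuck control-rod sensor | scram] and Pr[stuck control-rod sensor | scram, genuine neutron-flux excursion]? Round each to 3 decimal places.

Under noisy-OR, P(scram | causes) = 1 − (1−0.07)·∏(1−qᵢ) over the active causes.
By total probability over the 4 (genuine neutron-flux excursion, stuck control-rod sensor) configurations:
  P(scram) = 0.07·0.88·0.88 + 0.45502·0.88·0.12 + 0.76285·0.12·0.88 + 0.86103·0.12·0.12
        = 0.054208 + 0.048050 + 0.080557 + 0.012399 = 0.195214
Keeping only the stuck control-rod sensor-present terms gives 0.060449, so
  P(stuck control-rod sensor | scram) = 0.060449 / 0.195214 ≈ 0.310

Now condition on the additional information:
P(scram | genuine neutron-flux excursion) = 0.76285·0.88 + 0.86103·0.12 = 0.671308 + 0.103324 = 0.774632
The stuck control-rod sensor-present share is 0.86103·0.12 = 0.103324.
Hence the posterior is 0.103324/0.774632 ≈ 0.133.

Pr[stuck control-rod sensor | scram] ≈ 0.310; Pr[stuck control-rod sensor | scram, genuine neutron-flux excursion] ≈ 0.133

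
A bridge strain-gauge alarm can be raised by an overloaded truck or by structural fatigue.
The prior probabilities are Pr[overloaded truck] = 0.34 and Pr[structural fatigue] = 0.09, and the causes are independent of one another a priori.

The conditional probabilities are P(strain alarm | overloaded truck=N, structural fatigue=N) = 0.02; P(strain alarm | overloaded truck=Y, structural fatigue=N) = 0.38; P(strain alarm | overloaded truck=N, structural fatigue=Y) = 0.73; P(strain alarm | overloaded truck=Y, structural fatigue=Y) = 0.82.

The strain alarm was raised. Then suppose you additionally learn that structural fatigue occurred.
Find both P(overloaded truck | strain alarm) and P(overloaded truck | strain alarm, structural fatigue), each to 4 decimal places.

P(strain alarm) = 0.02×0.66×0.91 + 0.73×0.66×0.09 + 0.38×0.34×0.91 + 0.82×0.34×0.09 = 0.012012 + 0.043362 + 0.117572 + 0.025092 = 0.198038
Restricting to configurations with overloaded truck present: 0.117572 + 0.025092 = 0.142664.
Hence the posterior is 0.142664/0.198038 ≈ 0.7204.

Now also conditioning on structural fatigue=true:
Numerator (weight on configurations with overloaded truck): 0.82·0.34 = 0.278800
The normalizing constant is 0.73·0.66 + 0.82·0.34 = 0.760600
Posterior = 0.278800 / 0.760600 ≈ 0.3666

P(overloaded truck | strain alarm) ≈ 0.7204; P(overloaded truck | strain alarm, structural fatigue) ≈ 0.3666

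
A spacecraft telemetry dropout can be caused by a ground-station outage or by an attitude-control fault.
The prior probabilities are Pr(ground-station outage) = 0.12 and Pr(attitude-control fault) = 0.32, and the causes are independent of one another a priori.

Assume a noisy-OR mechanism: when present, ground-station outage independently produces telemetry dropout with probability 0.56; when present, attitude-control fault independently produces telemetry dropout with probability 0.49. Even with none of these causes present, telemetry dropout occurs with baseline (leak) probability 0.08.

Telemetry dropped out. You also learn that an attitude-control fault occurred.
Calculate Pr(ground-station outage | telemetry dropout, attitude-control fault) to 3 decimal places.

Under noisy-OR, P(telemetry dropout | causes) = 1 − (1−0.08)·∏(1−qᵢ) over the active causes.
By total probability over both values of ground-station outage:
  P(telemetry dropout | attitude-control fault) = 0.5308×0.88 + 0.793552×0.12
        = 0.467104 + 0.095226 = 0.562330
Configurations with ground-station outage contribute 0.095226, so
  P(ground-station outage | telemetry dropout, attitude-control fault) = 0.095226 / 0.562330 ≈ 0.169

Pr(ground-station outage | telemetry dropout, attitude-control fault) ≈ 0.169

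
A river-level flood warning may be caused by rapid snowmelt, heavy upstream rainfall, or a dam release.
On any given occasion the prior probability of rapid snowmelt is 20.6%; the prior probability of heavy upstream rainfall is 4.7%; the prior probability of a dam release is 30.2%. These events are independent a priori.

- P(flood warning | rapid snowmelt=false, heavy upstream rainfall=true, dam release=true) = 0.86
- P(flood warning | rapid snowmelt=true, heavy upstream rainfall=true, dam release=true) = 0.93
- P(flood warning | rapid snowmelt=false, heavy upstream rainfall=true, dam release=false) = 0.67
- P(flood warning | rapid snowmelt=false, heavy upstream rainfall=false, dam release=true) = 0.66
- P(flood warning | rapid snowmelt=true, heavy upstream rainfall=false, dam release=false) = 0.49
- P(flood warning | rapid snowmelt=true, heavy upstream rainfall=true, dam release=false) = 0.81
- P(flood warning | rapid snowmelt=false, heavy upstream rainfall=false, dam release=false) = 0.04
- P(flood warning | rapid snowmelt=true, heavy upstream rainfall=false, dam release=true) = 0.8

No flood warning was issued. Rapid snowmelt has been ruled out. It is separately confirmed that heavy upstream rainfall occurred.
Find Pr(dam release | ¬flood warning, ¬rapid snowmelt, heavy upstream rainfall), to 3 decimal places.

For the numerator, keep only dam release=true terms: 0.14·0.302 = 0.042280
Denominator P(¬flood warning | ¬rapid snowmelt, heavy upstream rainfall): 0.33·0.698 + 0.14·0.302 = 0.272620
Posterior = 0.042280 / 0.272620 ≈ 0.155

Pr(dam release | ¬flood warning, ¬rapid snowmelt, heavy upstream rainfall) ≈ 0.155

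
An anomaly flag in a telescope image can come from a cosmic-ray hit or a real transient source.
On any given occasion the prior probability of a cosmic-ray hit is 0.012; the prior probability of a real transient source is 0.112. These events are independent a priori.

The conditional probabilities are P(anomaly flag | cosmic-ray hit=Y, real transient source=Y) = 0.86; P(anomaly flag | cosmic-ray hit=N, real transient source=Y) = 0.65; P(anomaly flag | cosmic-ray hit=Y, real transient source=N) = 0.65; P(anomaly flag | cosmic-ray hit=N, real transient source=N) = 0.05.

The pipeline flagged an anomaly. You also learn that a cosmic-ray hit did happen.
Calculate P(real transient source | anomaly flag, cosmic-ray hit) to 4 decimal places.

P(real transient source | anomaly flag, cosmic-ray hit) ≈ 0.1430

P(anomaly flag | cosmic-ray hit) = 0.65×0.888 + 0.86×0.112 = 0.577200 + 0.096320 = 0.673520
Of this, 0.096320 comes from 0.86×0.112 (the real transient source=true cases).
So P(real transient source | anomaly flag, cosmic-ray hit) = 0.096320/0.673520 ≈ 0.1430.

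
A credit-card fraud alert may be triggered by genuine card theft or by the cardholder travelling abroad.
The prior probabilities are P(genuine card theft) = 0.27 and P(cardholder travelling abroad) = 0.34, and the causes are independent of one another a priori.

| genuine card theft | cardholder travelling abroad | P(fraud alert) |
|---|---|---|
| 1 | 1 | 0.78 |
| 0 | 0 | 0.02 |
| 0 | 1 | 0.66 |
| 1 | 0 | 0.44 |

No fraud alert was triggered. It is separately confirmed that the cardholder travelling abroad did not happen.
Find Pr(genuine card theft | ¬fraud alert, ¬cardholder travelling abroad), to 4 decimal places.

Pr(genuine card theft | ¬fraud alert, ¬cardholder travelling abroad) ≈ 0.1745

For the numerator, keep only genuine card theft=true terms: 0.56×0.27 = 0.151200
The normalizing constant is 0.98×0.73 + 0.56×0.27 = 0.866600
Posterior = 0.151200 / 0.866600 ≈ 0.1745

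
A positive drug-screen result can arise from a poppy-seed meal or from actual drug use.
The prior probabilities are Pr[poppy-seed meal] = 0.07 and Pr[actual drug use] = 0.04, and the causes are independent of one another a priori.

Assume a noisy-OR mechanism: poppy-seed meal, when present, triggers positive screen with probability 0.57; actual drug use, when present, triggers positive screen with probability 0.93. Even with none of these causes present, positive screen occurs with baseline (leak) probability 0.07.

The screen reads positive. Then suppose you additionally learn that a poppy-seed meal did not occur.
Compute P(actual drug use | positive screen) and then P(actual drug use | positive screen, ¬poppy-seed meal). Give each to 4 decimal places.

Under noisy-OR, P(positive screen | causes) = 1 − (1−0.07)·∏(1−qᵢ) over the active causes.
Enumerate the 4 (poppy-seed meal, actual drug use) configurations and weight by the priors:
  P(positive screen) = 0.07*0.93*0.96 + 0.9349*0.93*0.04 + 0.6001*0.07*0.96 + 0.972007*0.07*0.04
        = 0.062496 + 0.034778 + 0.040327 + 0.002722 = 0.140323
Configurations with actual drug use contribute 0.037500, so
  P(actual drug use | positive screen) = 0.037500 / 0.140323 ≈ 0.2672

Now also conditioning on poppy-seed meal≠true:
For the numerator, keep only actual drug use=true terms: 0.9349×0.04 = 0.037396
Denominator P(positive screen | ¬poppy-seed meal): 0.07×0.96 + 0.9349×0.04 = 0.104596
Posterior = 0.037396 / 0.104596 ≈ 0.3575
Ruling out poppy-seed meal raises the posterior on actual drug use — the flip side of explaining away.

P(actual drug use | positive screen) ≈ 0.2672; P(actual drug use | positive screen, ¬poppy-seed meal) ≈ 0.3575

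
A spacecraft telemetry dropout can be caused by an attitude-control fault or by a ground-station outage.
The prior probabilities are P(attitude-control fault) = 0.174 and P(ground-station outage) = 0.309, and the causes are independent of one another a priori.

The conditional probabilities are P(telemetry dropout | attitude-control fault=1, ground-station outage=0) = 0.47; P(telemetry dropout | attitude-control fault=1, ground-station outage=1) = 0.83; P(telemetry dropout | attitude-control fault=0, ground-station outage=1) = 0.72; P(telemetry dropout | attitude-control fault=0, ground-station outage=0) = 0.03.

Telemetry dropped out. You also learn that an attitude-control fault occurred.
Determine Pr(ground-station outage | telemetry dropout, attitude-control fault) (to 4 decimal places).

Pr(ground-station outage | telemetry dropout, attitude-control fault) ≈ 0.4412

By total probability over both values of ground-station outage:
  P(telemetry dropout | attitude-control fault) = 0.47*0.691 + 0.83*0.309
        = 0.324770 + 0.256470 = 0.581240
Configurations with ground-station outage contribute 0.256470, so
  P(ground-station outage | telemetry dropout, attitude-control fault) = 0.256470 / 0.581240 ≈ 0.4412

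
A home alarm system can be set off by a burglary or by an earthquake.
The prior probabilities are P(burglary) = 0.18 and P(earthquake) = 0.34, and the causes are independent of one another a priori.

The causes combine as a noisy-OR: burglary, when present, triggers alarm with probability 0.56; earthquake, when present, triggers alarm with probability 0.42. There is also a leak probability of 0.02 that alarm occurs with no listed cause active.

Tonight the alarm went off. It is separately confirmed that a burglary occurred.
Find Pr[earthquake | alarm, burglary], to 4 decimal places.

Pr[earthquake | alarm, burglary] ≈ 0.4045

Under noisy-OR, P(alarm | causes) = 1 − (1−0.02)·∏(1−qᵢ) over the active causes.
Sum P(alarm|·) weighted by the priors over both values of earthquake:
  P(alarm | burglary) = 0.5688·0.66 + 0.749904·0.34
        = 0.375408 + 0.254967 = 0.630375
Keeping only the earthquake-present terms gives 0.254967, so
  P(earthquake | alarm, burglary) = 0.254967 / 0.630375 ≈ 0.4045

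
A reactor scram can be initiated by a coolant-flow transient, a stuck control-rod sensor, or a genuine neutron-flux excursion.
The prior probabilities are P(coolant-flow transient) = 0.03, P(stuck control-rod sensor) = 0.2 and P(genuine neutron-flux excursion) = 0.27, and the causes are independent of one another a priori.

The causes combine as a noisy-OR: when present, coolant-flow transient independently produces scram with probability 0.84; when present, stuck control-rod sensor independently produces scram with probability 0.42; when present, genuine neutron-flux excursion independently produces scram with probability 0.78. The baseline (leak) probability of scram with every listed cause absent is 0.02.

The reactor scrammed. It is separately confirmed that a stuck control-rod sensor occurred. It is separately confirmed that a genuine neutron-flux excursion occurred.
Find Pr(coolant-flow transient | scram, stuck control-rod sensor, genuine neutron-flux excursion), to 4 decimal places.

Pr(coolant-flow transient | scram, stuck control-rod sensor, genuine neutron-flux excursion) ≈ 0.0335

Under noisy-OR, P(scram | causes) = 1 − (1−0.02)·∏(1−qᵢ) over the active causes.
Numerator (weight on configurations with coolant-flow transient): 0.979992·0.03 = 0.029400
Normalizer over all consistent configurations: 0.874952·0.97 + 0.979992·0.03 = 0.878103
Posterior = 0.029400 / 0.878103 ≈ 0.0335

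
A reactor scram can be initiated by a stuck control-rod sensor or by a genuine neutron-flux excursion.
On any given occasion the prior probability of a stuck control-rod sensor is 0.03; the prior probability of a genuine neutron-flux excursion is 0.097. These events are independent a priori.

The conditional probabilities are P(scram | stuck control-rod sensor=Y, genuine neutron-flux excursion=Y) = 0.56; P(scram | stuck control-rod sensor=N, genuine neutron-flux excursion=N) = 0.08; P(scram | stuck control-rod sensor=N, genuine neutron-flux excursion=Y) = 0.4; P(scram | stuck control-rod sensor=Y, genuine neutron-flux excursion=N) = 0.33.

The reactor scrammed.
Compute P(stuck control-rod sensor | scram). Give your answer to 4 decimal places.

P(stuck control-rod sensor | scram) ≈ 0.0894

Weight on stuck control-rod sensor=true, given the evidence: 0.008940 + 0.001630 = 0.010570
Normalizer over all consistent configurations: 0.08×0.97×0.903 + 0.4×0.97×0.097 + 0.33×0.03×0.903 + 0.56×0.03×0.097 = 0.118279
Posterior = 0.010570 / 0.118279 ≈ 0.0894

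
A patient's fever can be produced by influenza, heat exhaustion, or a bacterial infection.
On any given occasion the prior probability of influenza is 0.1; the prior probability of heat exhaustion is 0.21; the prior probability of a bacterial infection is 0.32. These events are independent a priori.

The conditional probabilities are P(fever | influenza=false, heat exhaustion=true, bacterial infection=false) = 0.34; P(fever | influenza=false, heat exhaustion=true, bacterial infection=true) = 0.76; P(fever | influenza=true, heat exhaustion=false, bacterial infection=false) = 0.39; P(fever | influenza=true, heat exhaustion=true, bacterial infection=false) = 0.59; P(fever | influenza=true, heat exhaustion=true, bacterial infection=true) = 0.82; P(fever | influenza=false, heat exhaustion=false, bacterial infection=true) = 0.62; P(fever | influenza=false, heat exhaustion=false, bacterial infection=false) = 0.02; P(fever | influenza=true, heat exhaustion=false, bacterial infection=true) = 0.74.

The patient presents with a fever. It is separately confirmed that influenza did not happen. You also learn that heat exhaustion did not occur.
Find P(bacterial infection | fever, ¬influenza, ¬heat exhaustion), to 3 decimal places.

P(bacterial infection | fever, ¬influenza, ¬heat exhaustion) ≈ 0.936

Enumerate both values of bacterial infection and weight by the priors:
  P(fever | ¬influenza, ¬heat exhaustion) = 0.02·0.68 + 0.62·0.32
        = 0.013600 + 0.198400 = 0.212000
The terms with bacterial infection present sum to 0.198400, so
  P(bacterial infection | fever, ¬influenza, ¬heat exhaustion) = 0.198400 / 0.212000 ≈ 0.936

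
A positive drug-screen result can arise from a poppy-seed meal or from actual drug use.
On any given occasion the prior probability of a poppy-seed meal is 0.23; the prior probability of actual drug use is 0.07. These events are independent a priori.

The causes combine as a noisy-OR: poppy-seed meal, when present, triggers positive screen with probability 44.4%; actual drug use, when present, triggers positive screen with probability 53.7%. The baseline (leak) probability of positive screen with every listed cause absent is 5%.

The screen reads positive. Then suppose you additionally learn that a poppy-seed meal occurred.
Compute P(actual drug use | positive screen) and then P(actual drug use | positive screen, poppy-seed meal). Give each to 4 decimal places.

Under noisy-OR, P(positive screen | causes) = 1 − (1−0.05)·∏(1−qᵢ) over the active causes.
For the numerator, keep only actual drug use=true terms: 0.030192 + 0.012163 = 0.042355
Normalizer over all consistent configurations: 0.05·0.77·0.93 + 0.56015·0.77·0.07 + 0.4718·0.23·0.93 + 0.755443·0.23·0.07 = 0.179078
P(actual drug use | positive screen) = 0.042355/0.179078 ≈ 0.2365

Now also conditioning on poppy-seed meal=true:
Weight on actual drug use=true, given the evidence: 0.755443·0.07 = 0.052881
Denominator P(positive screen | poppy-seed meal): 0.4718·0.93 + 0.755443·0.07 = 0.491655
Posterior = 0.052881 / 0.491655 ≈ 0.1076
— poppy-seed meal explains away the evidence for actual drug use.

P(actual drug use | positive screen) ≈ 0.2365; P(actual drug use | positive screen, poppy-seed meal) ≈ 0.1076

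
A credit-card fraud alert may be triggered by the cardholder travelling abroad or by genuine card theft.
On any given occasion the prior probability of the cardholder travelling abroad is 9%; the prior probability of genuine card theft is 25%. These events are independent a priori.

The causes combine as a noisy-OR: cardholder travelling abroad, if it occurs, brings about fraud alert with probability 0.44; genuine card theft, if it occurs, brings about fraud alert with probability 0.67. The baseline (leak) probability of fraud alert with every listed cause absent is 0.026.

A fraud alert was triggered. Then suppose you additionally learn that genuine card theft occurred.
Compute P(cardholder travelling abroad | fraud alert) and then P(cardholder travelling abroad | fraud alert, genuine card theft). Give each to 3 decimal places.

P(cardholder travelling abroad | fraud alert) ≈ 0.222; P(cardholder travelling abroad | fraud alert, genuine card theft) ≈ 0.107

Under noisy-OR, P(fraud alert | causes) = 1 − (1−0.026)·∏(1−qᵢ) over the active causes.
For the numerator, keep only cardholder travelling abroad=true terms: 0.030683 + 0.018450 = 0.049133
Denominator P(fraud alert): 0.026*0.91*0.75 + 0.67858*0.91*0.25 + 0.45456*0.09*0.75 + 0.820005*0.09*0.25 = 0.221255
P(cardholder travelling abroad | fraud alert) = 0.049133/0.221255 ≈ 0.222

With the extra evidence:
By total probability over both values of cardholder travelling abroad:
  P(fraud alert | genuine card theft) = 0.67858·0.91 + 0.820005·0.09
        = 0.617508 + 0.073800 = 0.691308
Configurations with cardholder travelling abroad contribute 0.073800, so
  P(cardholder travelling abroad | fraud alert, genuine card theft) = 0.073800 / 0.691308 ≈ 0.107
The drop from 0.222 to 0.107 is the explaining-away (discounting) effect.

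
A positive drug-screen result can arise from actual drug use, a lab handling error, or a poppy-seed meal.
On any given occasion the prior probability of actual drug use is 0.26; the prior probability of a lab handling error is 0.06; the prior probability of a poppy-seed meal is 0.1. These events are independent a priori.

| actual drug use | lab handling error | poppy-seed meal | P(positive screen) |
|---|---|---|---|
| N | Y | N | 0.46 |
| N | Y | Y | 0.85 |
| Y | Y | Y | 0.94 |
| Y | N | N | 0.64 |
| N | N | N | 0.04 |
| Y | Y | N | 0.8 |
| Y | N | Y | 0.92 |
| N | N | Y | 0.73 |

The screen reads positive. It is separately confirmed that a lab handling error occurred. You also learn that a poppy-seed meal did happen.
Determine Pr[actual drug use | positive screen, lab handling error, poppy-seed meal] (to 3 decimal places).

Pr[actual drug use | positive screen, lab handling error, poppy-seed meal] ≈ 0.280

Numerator (weight on configurations with actual drug use): 0.94*0.26 = 0.244400
The normalizing constant is 0.85*0.74 + 0.94*0.26 = 0.873400
P(actual drug use | positive screen, lab handling error, poppy-seed meal) = 0.244400/0.873400 ≈ 0.280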